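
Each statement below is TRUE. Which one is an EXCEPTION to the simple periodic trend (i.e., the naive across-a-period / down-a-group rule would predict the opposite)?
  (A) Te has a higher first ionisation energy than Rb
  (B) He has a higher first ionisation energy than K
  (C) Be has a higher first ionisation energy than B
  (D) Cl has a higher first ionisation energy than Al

(C)

The general trend: first ionisation energy increases across a period and decreases down a group.
(A) Te (period 5, group 16) vs Rb (period 5, group 1): the stated order agrees with the simple trend.
(B) He (period 1, group 18) vs K (period 4, group 1): the stated order agrees with the simple trend.
(C) Be (period 2, group 2) vs B (period 2, group 13): the stated order contradicts the simple trend.
(D) Cl (period 3, group 17) vs Al (period 3, group 13): the stated order agrees with the simple trend.
The exception is (C): removing B's lone 2p electron is easier than breaking Be's filled 2s².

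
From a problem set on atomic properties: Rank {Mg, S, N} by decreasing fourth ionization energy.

IE_4 is the cost of taking one more electron from the +3 cation: Mg³⁺ is already 1 electron into the core; S³⁺ still has 3 valence electrons; N³⁺ still has 2 valence electrons.
Core electrons are held far more tightly than valence electrons, so Mg tops the IE_4 order.
Valence configurations: S³⁺ [Ne]3s²3p¹, N³⁺ [He]2s².
The numbers (kJ/mol): Mg 10543, S 4556, N 7475.
Hence IE_4: S < N < Mg.

Mg > N > S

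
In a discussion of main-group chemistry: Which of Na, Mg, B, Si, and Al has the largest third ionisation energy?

Mg

The third ionization energy removes an electron from the +2 ion. For each element: Na²⁺ is already 1 electron into the core; Mg²⁺ is the bare [Ne] core; B²⁺ still has 1 valence electron; Si²⁺ still has 2 valence electrons; Al²⁺ still has 1 valence electron.
Core electrons are held far more tightly than valence electrons, so Na and Mg top the IE_3 order.
Valence configurations: B²⁺ [He]2s¹, Si²⁺ [Ne]3s², Al²⁺ [Ne]3s¹.
Tabulated IE_3 (kJ/mol): Na 6910, Mg 7733, B 3660, Si 3232, Al 2745.
Putting it together, IE_3: Al < Si < B < Na < Mg.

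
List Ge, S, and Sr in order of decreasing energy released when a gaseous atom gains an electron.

EA tends to increase across a period and decrease down a group, though the pattern is less regular than for IE or radius.
Neither a single period nor a single group — weigh both effects.
Ge > Sr: relative to Sr, both the across-period and down-group shifts push Ge's electron affinity up.
S > Ge: relative to Ge, both the across-period and down-group shifts push S's electron affinity up.
Approximate values (kJ/mol): S 200, Ge 119, Sr 5.
So from highest to lowest: S > Ge > Sr.

S, Ge, Sr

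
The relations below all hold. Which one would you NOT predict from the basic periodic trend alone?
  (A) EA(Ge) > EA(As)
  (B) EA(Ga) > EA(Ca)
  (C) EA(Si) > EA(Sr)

(A)

The general trend: electron affinity increases across a period and decreases down a group.
(A) Ge (period 4, group 14) vs As (period 4, group 15): the stated order contradicts the simple trend.
(B) Ga (period 4, group 13) vs Ca (period 4, group 2): the stated order agrees with the simple trend.
(C) Si (period 3, group 14) vs Sr (period 5, group 2): the stated order agrees with the simple trend.
The exception is (A): adding an electron to As's half-filled 4p³ is unfavourable, so Ge (4p²) has the more exothermic EA.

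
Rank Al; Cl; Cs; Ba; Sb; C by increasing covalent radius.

C < Cl < Al < Sb < Ba < Cs

C is in period 2, group 14; Al is in period 3, group 13; Cl is in period 3, group 17; Sb is in period 5, group 15; Cs is in period 6, group 1; Ba is in period 6, group 2.
Moving right in a period, electrons are added to the same shell under a stronger nuclear pull, so atoms get smaller; moving down, a new shell is opened and atoms get larger.
These span different periods and groups, so the two trends combine.
Cl > C: period and group pull opposite ways; the down-group shift dominates (99 vs 75 pm).
Al > Cl: Al lies to the left of Cl in period 3, so the across-period effect alone puts Al larger.
Sb > Al: period and group pull opposite ways; the down-group shift dominates (140 vs 126 pm).
Ba > Sb: both effects reinforce here, so Ba is clearly the larger of the two.
Cs > Ba: Cs lies to the left of Ba in period 6, so the across-period effect alone puts Cs larger.
Tabulated atomic radius (pm): C 75, Al 126, Cl 99, Sb 140, Cs 232, Ba 196.
So from smallest to largest: C < Cl < Al < Sb < Ba < Cs.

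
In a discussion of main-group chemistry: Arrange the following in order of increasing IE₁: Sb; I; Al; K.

Al is in period 3, group 13; K is in period 4, group 1; Sb is in period 5, group 15; I is in period 5, group 17.
First ionization energy rises across a period (greater Z_eff holds electrons more tightly) and falls down a group (valence electrons are farther from the nucleus).
These span different periods and groups, so the two trends combine.
Al > K: relative to K, both the across-period and down-group shifts push Al's first ionization energy up.
Sb > Al: period and group pull opposite ways; the across-period shift dominates (831 vs 578 kJ/mol).
I > Sb: both are in period 5; the period trend gives I the larger value.
Approximate values (kJ/mol): Al 578, K 419, Sb 831, I 1008.
So from lowest to highest: K < Al < Sb < I.

K < Al < Sb < I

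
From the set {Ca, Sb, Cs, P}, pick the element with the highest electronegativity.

P

P is in period 3, group 15; Ca is in period 4, group 2; Sb is in period 5, group 15; Cs is in period 6, group 1.
Atoms toward the upper right of the periodic table pull bonding electrons most strongly.
Neither a single period nor a single group — weigh both effects.
Ca > Cs: both effects reinforce here, so Ca is clearly the higher of the two.
Sb > Ca: the two effects oppose for this pair; the across-period effect wins (2.05 vs 1.00).
P > Sb: P sits above Sb in group 15, so the down-group effect alone puts P higher.
Approximate values (Pauling): P 2.19, Ca 1.00, Sb 2.05, Cs 0.79.
The highest electronegativity among these belongs to P.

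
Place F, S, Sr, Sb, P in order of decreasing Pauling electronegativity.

F > S > P > Sb > Sr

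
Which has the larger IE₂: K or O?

O

IE_2 is the cost of taking one more electron from the +1 cation: K⁺ is the bare [Ar] core; O⁺ still has 5 valence electrons.
Usually core removal costs more than valence removal, but here the competition is close: a tightly held n=2 valence electron can cost more to remove than an n=3 core electron, so the actual values have to decide it.
The numbers (kJ/mol): K 3052, O 3388.
Putting it together, IE_2: K < O.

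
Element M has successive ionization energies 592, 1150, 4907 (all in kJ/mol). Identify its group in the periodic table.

Group 2

Look for the largest jump between consecutive ionization energies: IE3/IE2 ≈ 4.3, far larger than any earlier ratio.
That jump marks the point where a core electron is being removed. So the atom has 2 valence electrons.
A main-group element with 2 valence electrons is in group 2.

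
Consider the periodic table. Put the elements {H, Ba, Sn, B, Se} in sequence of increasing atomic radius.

H is in period 1, group 1; B is in period 2, group 13; Se is in period 4, group 16; Sn is in period 5, group 14; Ba is in period 6, group 2.
Across a period the added protons contract the valence shell; down a group each new principal shell makes the atom larger.
Neither a single period nor a single group — weigh both effects.
B > H: the two effects oppose for this pair; the down-group effect wins (85 vs 32 pm).
Se > B: period and group pull opposite ways; the down-group shift dominates (116 vs 85 pm).
Sn > Se: relative to Se, both the across-period and down-group shifts push Sn's atomic radius up.
Ba > Sn: both effects reinforce here, so Ba is clearly the larger of the two.
Approximate values (pm): H 32, B 85, Se 116, Sn 140, Ba 196.
So from smallest to largest: H < B < Se < Sn < Ba.

H < B < Se < Sn < Ba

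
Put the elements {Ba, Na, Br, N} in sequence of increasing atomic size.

N < Br < Na < Ba

Across a period the added protons contract the valence shell; down a group each new principal shell makes the atom larger.
These span different periods and groups, so the two trends combine.
Br > N: period and group pull opposite ways; the down-group shift dominates (114 vs 71 pm).
Na > Br: the two effects oppose for this pair; the across-period effect wins (155 vs 114 pm).
Ba > Na: the two effects oppose for this pair; the down-group effect wins (196 vs 155 pm).
Approximate values (pm): N 71, Na 155, Br 114, Ba 196.
So from smallest to largest: N < Br < Na < Ba.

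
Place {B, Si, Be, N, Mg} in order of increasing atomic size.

N < B < Be < Si < Mg

Be is in period 2, group 2; B is in period 2, group 13; N is in period 2, group 15; Mg is in period 3, group 2; Si is in period 3, group 14.
Across a period the added protons contract the valence shell; down a group each new principal shell makes the atom larger.
These span different periods and groups, so the two trends combine.
B > N: B lies to the left of N in period 2, so the across-period effect alone puts B larger.
Be > B: Be lies to the left of B in period 2, so the across-period effect alone puts Be larger.
Si > Be: the two effects oppose for this pair; the down-group effect wins (116 vs 102 pm).
Mg > Si: both are in period 3; the period trend gives Mg the larger value.
For reference (pm): Be 102, B 85, N 71, Mg 139, Si 116.
So from smallest to largest: N < B < Be < Si < Mg.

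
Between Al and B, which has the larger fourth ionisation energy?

IE_4 is the cost of taking one more electron from the +3 cation: Al³⁺ is the bare [Ne] core; B³⁺ is the bare [He] core.
All of these are removing an electron from a noble-gas core or deeper; the smaller core (lower principal quantum number) is held far more tightly, and within a period the higher nuclear charge binds the same core more tightly.
Tabulated IE_4 (kJ/mol): Al 11577, B 25026.
Hence IE_4: Al < B.

B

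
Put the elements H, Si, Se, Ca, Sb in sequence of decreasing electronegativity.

Se > H > Sb > Si > Ca

Electronegativity increases across a period and decreases down a group, tracking effective nuclear charge and atomic size.
Neither a single period nor a single group — weigh both effects.
Si > Ca: relative to Ca, both the across-period and down-group shifts push Si's electronegativity up.
Sb > Si: the two effects oppose for this pair; the across-period effect wins (2.05 vs 1.90).
H > Sb: period and group pull opposite ways; the down-group shift dominates (2.20 vs 2.05).
Se > H: period and group pull opposite ways; the across-period shift dominates (2.55 vs 2.20).
Tabulated electronegativity (Pauling): H 2.20, Si 1.90, Ca 1.00, Se 2.55, Sb 2.05.
So from highest to lowest: Se > H > Sb > Si > Ca.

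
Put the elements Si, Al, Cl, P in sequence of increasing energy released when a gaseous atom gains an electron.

Al < P < Si < Cl

Al is in period 3, group 13; Si is in period 3, group 14; P is in period 3, group 15; Cl is in period 3, group 17.
Atoms with high Z_eff and room in the valence shell (especially the halogens) have the most exothermic electron affinities.
All lie in period 3; the across-period trend (electron affinity increases left to right) applies, with the exception below.
Note the exception: Si has a higher electron affinity than P, contrary to the simple trend — adding an electron to P's half-filled 3p³ is unfavourable, so Si (3p²) has the more exothermic EA.
Tabulated electron affinity (kJ/mol): Al 42, Si 134, P 72, Cl 349.
So from lowest to highest: Al < P < Si < Cl.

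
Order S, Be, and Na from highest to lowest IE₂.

Na > S > Be

After 1 electron has been removed, what remains? S⁺ still has 5 valence electrons; Be⁺ still has 1 valence electron; Na⁺ is the bare [Ne] core.
Breaking into a closed-shell core is much more expensive than removing a leftover valence electron — Na has the largest IE_2 here.
Valence configurations: S⁺ [Ne]3s²3p³, Be⁺ [He]2s¹.
The numbers (kJ/mol): S 2252, Be 1757, Na 4562.
Hence IE_2: Be < S < Na.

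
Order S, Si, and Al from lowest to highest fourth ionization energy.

Si < S < Al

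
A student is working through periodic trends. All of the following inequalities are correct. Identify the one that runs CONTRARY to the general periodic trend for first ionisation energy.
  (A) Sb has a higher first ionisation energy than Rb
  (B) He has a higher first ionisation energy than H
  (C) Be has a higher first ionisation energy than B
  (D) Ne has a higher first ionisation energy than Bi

The general trend: first ionisation energy increases across a period and decreases down a group.
(A) Sb (period 5, group 15) vs Rb (period 5, group 1): the stated order agrees with the simple trend.
(B) He (period 1, group 18) vs H (period 1, group 1): the stated order agrees with the simple trend.
(C) Be (period 2, group 2) vs B (period 2, group 13): the stated order contradicts the simple trend.
(D) Ne (period 2, group 18) vs Bi (period 6, group 15): the stated order agrees with the simple trend.
The exception is (C): removing B's lone 2p electron is easier than breaking Be's filled 2s².

(C)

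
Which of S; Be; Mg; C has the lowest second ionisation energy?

Mg

After 1 electron has been removed, what remains? S⁺ still has 5 valence electrons; Be⁺ still has 1 valence electron; Mg⁺ still has 1 valence electron; C⁺ still has 3 valence electrons.
All are still removing valence electrons, so compare the +1 ions as you would atoms: IE_2 generally rises across a period (higher Z_eff) and falls down a group (larger shell), subject to the usual subshell exceptions.
Valence configurations: S⁺ [Ne]3s²3p³, Be⁺ [He]2s¹, Mg⁺ [Ne]3s¹, C⁺ [He]2s²2p¹.
The numbers (kJ/mol): S 2252, Be 1757, Mg 1451, C 2353.
So the second ionization energies run Mg < Be < S < C.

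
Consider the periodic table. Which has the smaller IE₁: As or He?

He is in period 1, group 18; As is in period 4, group 15.
IE₁ increases left→right with effective nuclear charge and decreases top→bottom as the valence shell moves farther out.
These span different periods and groups, so the two trends combine.
He > As: relative to As, both the across-period and down-group shifts push He's first ionization energy up.
For reference (kJ/mol): He 2372, As 947.
So As has the smaller IE₁ (As < He).

As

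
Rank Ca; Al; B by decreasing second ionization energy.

Consider each +1 ion: Ca⁺ still has 1 valence electron; Al⁺ still has 2 valence electrons; B⁺ still has 2 valence electrons.
All are still removing valence electrons, so compare the +1 ions as you would atoms: IE_2 generally rises across a period (higher Z_eff) and falls down a group (larger shell), subject to the usual subshell exceptions.
Valence configurations: Ca⁺ [Ar]4s¹, Al⁺ [Ne]3s², B⁺ [He]2s².
Approximate IE_2 values (kJ/mol): Ca 1145, Al 1817, B 2427.
Putting it together, IE_2: Ca < Al < B.

B, Al, Ca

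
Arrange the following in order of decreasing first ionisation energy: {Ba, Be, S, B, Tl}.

S > Be > B > Tl > Ba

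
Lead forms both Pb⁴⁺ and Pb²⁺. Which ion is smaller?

Both ions have Z = 82 protons, but Pb⁴⁺ has lost more electrons, so its remaining electrons feel a larger effective nuclear charge per electron and are pulled in more tightly.
Higher positive charge → smaller ion, so Pb²⁺ > Pb⁴⁺.

Pb⁴⁺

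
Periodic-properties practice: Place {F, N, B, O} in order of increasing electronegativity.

B, N, O, F

EN rises left→right (higher Z_eff, smaller atoms) and falls top→bottom (larger, more shielded atoms).
All lie in period 2, so electronegativity increases left to right.
So from lowest to highest: B < N < O < F.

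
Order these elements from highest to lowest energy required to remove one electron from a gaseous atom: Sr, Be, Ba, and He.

He > Be > Sr > Ba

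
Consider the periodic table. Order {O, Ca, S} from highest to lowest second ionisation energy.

After 1 electron has been removed, what remains? O⁺ still has 5 valence electrons; Ca⁺ still has 1 valence electron; S⁺ still has 5 valence electrons.
All are still removing valence electrons, so compare the +1 ions as you would atoms: IE_2 generally rises across a period (higher Z_eff) and falls down a group (larger shell), subject to the usual subshell exceptions.
Valence configurations: O⁺ [He]2s²2p³, Ca⁺ [Ar]4s¹, S⁺ [Ne]3s²3p³.
The numbers (kJ/mol): O 3388, Ca 1145, S 2252.
Hence IE_2: Ca < S < O.

O > S > Ca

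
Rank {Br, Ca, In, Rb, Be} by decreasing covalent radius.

Moving right in a period, electrons are added to the same shell under a stronger nuclear pull, so atoms get smaller; moving down, a new shell is opened and atoms get larger.
These span different periods and groups, so the two trends combine.
Br > Be: the two effects oppose for this pair; the down-group effect wins (114 vs 102 pm).
In > Br: both effects reinforce here, so In is clearly the larger of the two.
Ca > In: the two effects oppose for this pair; the across-period effect wins (171 vs 142 pm).
Rb > Ca: both effects reinforce here, so Rb is clearly the larger of the two.
For reference (pm): Be 102, Ca 171, Br 114, Rb 210, In 142.
So from largest to smallest: Rb > Ca > In > Br > Be.

Rb > Ca > In > Br > Be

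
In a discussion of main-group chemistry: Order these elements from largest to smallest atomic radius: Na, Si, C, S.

Na > Si > S > C

Radius decreases left→right (rising Z_eff, same n) and increases top→bottom (higher n).
Neither a single period nor a single group — weigh both effects.
S > C: the two effects oppose for this pair; the down-group effect wins (103 vs 75 pm).
Si > S: both are in period 3; the period trend gives Si the larger value.
Na > Si: both are in period 3; the period trend gives Na the larger value.
Tabulated atomic radius (pm): C 75, Na 155, Si 116, S 103.
So from largest to smallest: Na > Si > S > C.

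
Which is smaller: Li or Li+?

Li+

Forming Li+ removes 1 electron from Li. Fewer electrons for the same nuclear charge means less shielding and a higher Z_eff on the remaining electrons, and for main-group metals the entire outer shell is lost.
A cation is smaller than its parent atom: Li+ < Li.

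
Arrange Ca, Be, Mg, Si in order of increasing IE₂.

After 1 electron has been removed, what remains? Ca⁺ still has 1 valence electron; Be⁺ still has 1 valence electron; Mg⁺ still has 1 valence electron; Si⁺ still has 3 valence electrons.
All are still removing valence electrons, so compare the +1 ions as you would atoms: IE_2 generally rises across a period (higher Z_eff) and falls down a group (larger shell), subject to the usual subshell exceptions.
Valence configurations: Ca⁺ [Ar]4s¹, Be⁺ [He]2s¹, Mg⁺ [Ne]3s¹, Si⁺ [Ne]3s²3p¹.
Tabulated IE_2 (kJ/mol): Ca 1145, Be 1757, Mg 1451, Si 1577.
Hence IE_2: Ca < Mg < Si < Be.

Ca < Mg < Si < Be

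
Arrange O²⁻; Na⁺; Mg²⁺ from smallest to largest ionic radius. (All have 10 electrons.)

Mg²⁺ < Na⁺ < O²⁻

All of these have 10 electrons, so size is governed by nuclear charge alone: the more protons, the stronger the pull on the same electron cloud, and the smaller the ion.
Nuclear charges: Mg²⁺ (Z=12), Na⁺ (Z=11), O²⁻ (Z=8).
Smallest to largest: Mg²⁺ < Na⁺ < O²⁻.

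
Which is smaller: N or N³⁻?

N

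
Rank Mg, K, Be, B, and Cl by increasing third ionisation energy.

After 2 electrons have been removed, what remains? Mg²⁺ is the bare [Ne] core; K²⁺ is already 1 electron into the core; Be²⁺ is the bare [He] core; B²⁺ still has 1 valence electron; Cl²⁺ still has 5 valence electrons.
Breaking into a closed-shell core is much more expensive than removing a leftover valence electron — K, Mg and Be have the largest IE_3 here.
Valence configurations: B²⁺ [He]2s¹, Cl²⁺ [Ne]3s²3p³.
Tabulated IE_3 (kJ/mol): Mg 7733, K 4420, Be 14849, B 3660, Cl 3822.
Putting it together, IE_3: B < Cl < K < Mg < Be.

B < Cl < K < Mg < Be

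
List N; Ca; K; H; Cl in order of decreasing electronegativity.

Cl > N > H > Ca > K

H is in period 1, group 1; N is in period 2, group 15; Cl is in period 3, group 17; K is in period 4, group 1; Ca is in period 4, group 2.
Smaller atoms with higher effective nuclear charge are more electronegative.
Here both period and group differ, so the two effects have to be weighed against each other.
Ca > K: both are in period 4; the period trend gives Ca the larger value.
H > Ca: period and group pull opposite ways; the down-group shift dominates (2.20 vs 1.00).
N > H: the two effects oppose for this pair; the across-period effect wins (3.04 vs 2.20).
Cl > N: the two effects oppose for this pair; the across-period effect wins (3.16 vs 3.04).
For reference (Pauling): H 2.20, N 3.04, Cl 3.16, K 0.82, Ca 1.00.
So from highest to lowest: Cl > N > H > Ca > K.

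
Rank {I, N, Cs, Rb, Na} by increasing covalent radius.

N, I, Na, Rb, Cs

N is in period 2, group 15; Na is in period 3, group 1; Rb is in period 5, group 1; I is in period 5, group 17; Cs is in period 6, group 1.
Across a period the added protons contract the valence shell; down a group each new principal shell makes the atom larger.
Neither a single period nor a single group — weigh both effects.
I > N: period and group pull opposite ways; the down-group shift dominates (133 vs 71 pm).
Na > I: the two effects oppose for this pair; the across-period effect wins (155 vs 133 pm).
Rb > Na: they share group 1; the group trend gives Rb the larger value.
Cs > Rb: they share group 1; the group trend gives Cs the larger value.
For reference (pm): N 71, Na 155, Rb 210, I 133, Cs 232.
So from smallest to largest: N < I < Na < Rb < Cs.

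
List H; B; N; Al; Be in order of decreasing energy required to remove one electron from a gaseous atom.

H is in period 1, group 1; Be is in period 2, group 2; B is in period 2, group 13; N is in period 2, group 15; Al is in period 3, group 13.
Across a period the outer electron is held more tightly (higher IE₁); down a group it sits in a higher shell, more shielded, and comes off more easily.
These span different periods and groups, so the two trends combine.
B > Al: they share group 13; the group trend gives B the larger value.
Be > B: this pair runs against the simple trend — see the exception note.
H > Be: the two effects oppose for this pair; the down-group effect wins (1312 vs 900 kJ/mol).
N > H: the two effects oppose for this pair; the across-period effect wins (1402 vs 1312 kJ/mol).
Note the exception: Be has a higher first ionization energy than B, contrary to the simple trend — removing B's lone 2p electron is easier than breaking Be's filled 2s².
Approximate values (kJ/mol): H 1312, Be 900, B 801, N 1402, Al 578.
So from highest to lowest: N > H > Be > B > Al.

N > H > Be > B > Al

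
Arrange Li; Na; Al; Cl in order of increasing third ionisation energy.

Al, Cl, Na, Li

The third ionization energy removes an electron from the +2 ion. For each element: Li²⁺ is already 1 electron into the core; Na²⁺ is already 1 electron into the core; Al²⁺ still has 1 valence electron; Cl²⁺ still has 5 valence electrons.
Pulling an electron out of a noble-gas core costs far more than removing a remaining valence electron, so Na and Li sit at the high end of IE_3.
Valence configurations: Al²⁺ [Ne]3s¹, Cl²⁺ [Ne]3s²3p³.
Tabulated IE_3 (kJ/mol): Li 11815, Na 6910, Al 2745, Cl 3822.
Putting it together, IE_3: Al < Cl < Na < Li.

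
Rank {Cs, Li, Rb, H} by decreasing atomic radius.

Across a period the added protons contract the valence shell; down a group each new principal shell makes the atom larger.
All are in group 1, so atomic radius increases down the group.
So from largest to smallest: Cs > Rb > Li > H.

Cs > Rb > Li > H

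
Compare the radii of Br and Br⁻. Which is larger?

Forming Br⁻ adds 1 electron to Br. More electron–electron repulsion in the same shell, with unchanged nuclear charge, lets the cloud expand.
An anion is larger than its parent atom: Br⁻ > Br.

Br⁻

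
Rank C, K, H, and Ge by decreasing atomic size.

K, Ge, C, H

H is in period 1, group 1; C is in period 2, group 14; K is in period 4, group 1; Ge is in period 4, group 14.
Across a period the added protons contract the valence shell; down a group each new principal shell makes the atom larger.
Neither a single period nor a single group — weigh both effects.
C > H: period and group pull opposite ways; the down-group shift dominates (75 vs 32 pm).
Ge > C: they share group 14; the group trend gives Ge the larger value.
K > Ge: K lies to the left of Ge in period 4, so the across-period effect alone puts K larger.
Approximate values (pm): H 32, C 75, K 196, Ge 121.
So from largest to smallest: K > Ge > C > H.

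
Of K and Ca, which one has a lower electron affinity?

K is in period 4, group 1; Ca is in period 4, group 2.
Electron affinity generally becomes more exothermic across a period toward the halogens and less exothermic down a group.
All lie in period 4; the across-period trend (electron affinity increases left to right) applies, with the exception below.
Note the exception: K has a higher electron affinity than Ca, contrary to the simple trend — adding an electron to Ca (ns²) has to open a new, higher-energy np subshell, which is unfavourable.
Approximate values (kJ/mol): K 48, Ca 2.
So Ca has the lower electron affinity (Ca < K).

Ca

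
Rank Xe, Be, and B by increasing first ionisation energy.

Be is in period 2, group 2; B is in period 2, group 13; Xe is in period 5, group 18.
First ionization energy rises across a period (greater Z_eff holds electrons more tightly) and falls down a group (valence electrons are farther from the nucleus).
Here both period and group differ, so the two effects have to be weighed against each other.
Be > B: this pair runs against the simple trend — see the exception note.
Xe > Be: the two effects oppose for this pair; the across-period effect wins (1170 vs 900 kJ/mol).
Note the exception: Be has a higher first ionization energy than B, contrary to the simple trend — removing B's lone 2p electron is easier than breaking Be's filled 2s².
Approximate values (kJ/mol): Be 900, B 801, Xe 1170.
So from lowest to highest: B < Be < Xe.

B < Be < Xe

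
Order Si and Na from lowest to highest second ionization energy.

Si < Na

The second ionization energy removes an electron from the +1 ion. For each element: Si⁺ still has 3 valence electrons; Na⁺ is the bare [Ne] core.
Core electrons are held far more tightly than valence electrons, so Na tops the IE_2 order.
The numbers (kJ/mol): Si 1577, Na 4562.
So the second ionization energies run Si < Na.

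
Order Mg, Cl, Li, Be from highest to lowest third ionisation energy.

Be > Li > Mg > Cl

The third ionization energy removes an electron from the +2 ion. For each element: Mg²⁺ is the bare [Ne] core; Cl²⁺ still has 5 valence electrons; Li²⁺ is already 1 electron into the core; Be²⁺ is the bare [He] core.
Core electrons are held far more tightly than valence electrons, so Mg, Li and Be top the IE_3 order.
Tabulated IE_3 (kJ/mol): Mg 7733, Cl 3822, Li 11815, Be 14849.
Putting it together, IE_3: Cl < Mg < Li < Be.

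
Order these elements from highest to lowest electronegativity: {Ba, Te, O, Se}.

O > Se > Te > Ba

Atoms toward the upper right of the periodic table pull bonding electrons most strongly.
Neither a single period nor a single group — weigh both effects.
Te > Ba: both effects reinforce here, so Te is clearly the higher of the two.
Se > Te: they share group 16; the group trend gives Se the larger value.
O > Se: they share group 16; the group trend gives O the larger value.
Tabulated electronegativity (Pauling): O 3.44, Se 2.55, Te 2.10, Ba 0.89.
So from highest to lowest: O > Se > Te > Ba.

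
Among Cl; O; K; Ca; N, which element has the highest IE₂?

O

The second ionization energy removes an electron from the +1 ion. For each element: Cl⁺ still has 6 valence electrons; O⁺ still has 5 valence electrons; K⁺ is the bare [Ar] core; Ca⁺ still has 1 valence electron; N⁺ still has 4 valence electrons.
Usually core removal costs more than valence removal, but here the competition is close: a tightly held n=2 valence electron can cost more to remove than an n=3 core electron, so the actual values have to decide it.
Valence configurations: Cl⁺ [Ne]3s²3p⁴, O⁺ [He]2s²2p³, Ca⁺ [Ar]4s¹, N⁺ [He]2s²2p².
The numbers (kJ/mol): Cl 2298, O 3388, K 3052, Ca 1145, N 2856.
Putting it together, IE_2: Ca < Cl < N < K < O.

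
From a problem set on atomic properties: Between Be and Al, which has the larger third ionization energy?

After 2 electrons have been removed, what remains? Be²⁺ is the bare [He] core; Al²⁺ still has 1 valence electron.
Pulling an electron out of a noble-gas core costs far more than removing a remaining valence electron, so Be sits at the high end of IE_3.
The numbers (kJ/mol): Be 14849, Al 2745.
Hence IE_3: Al < Be.

Be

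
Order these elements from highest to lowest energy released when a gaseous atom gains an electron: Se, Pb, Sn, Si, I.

Adding an electron releases more energy for atoms nearer the top right (short of the noble gases).
These span different periods and groups, so the two trends combine.
Sn > Pb: Sn sits above Pb in group 14, so the down-group effect alone puts Sn higher.
Si > Sn: Si sits above Sn in group 14, so the down-group effect alone puts Si higher.
Se > Si: the two effects oppose for this pair; the across-period effect wins (195 vs 134 kJ/mol).
I > Se: the two effects oppose for this pair; the across-period effect wins (295 vs 195 kJ/mol).
Approximate values (kJ/mol): Si 134, Se 195, Sn 107, I 295, Pb 35.
So from highest to lowest: I > Se > Si > Sn > Pb.

I, Se, Si, Sn, Pb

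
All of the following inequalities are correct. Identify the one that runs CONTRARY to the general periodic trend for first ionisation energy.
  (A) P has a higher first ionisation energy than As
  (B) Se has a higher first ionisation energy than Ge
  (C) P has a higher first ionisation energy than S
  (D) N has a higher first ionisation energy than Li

(C)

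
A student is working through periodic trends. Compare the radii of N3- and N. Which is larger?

Forming N3- adds 3 electrons to N. More electron–electron repulsion in the same shell, with unchanged nuclear charge, lets the cloud expand.
An anion is larger than its parent atom: N3- > N.

N3-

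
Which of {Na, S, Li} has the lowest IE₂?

IE_2 is the cost of taking one more electron from the +1 cation: Na⁺ is the bare [Ne] core; S⁺ still has 5 valence electrons; Li⁺ is the bare [He] core.
Pulling an electron out of a noble-gas core costs far more than removing a remaining valence electron, so Na and Li sit at the high end of IE_2.
Tabulated IE_2 (kJ/mol): Na 4562, S 2252, Li 7298.
Hence IE_2: S < Na < Li.

S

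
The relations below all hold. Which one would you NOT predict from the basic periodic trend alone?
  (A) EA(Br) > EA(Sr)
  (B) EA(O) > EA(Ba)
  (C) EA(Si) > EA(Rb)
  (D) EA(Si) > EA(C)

The general trend: electron affinity increases across a period and decreases down a group.
(A) Br (period 4, group 17) vs Sr (period 5, group 2): the stated order agrees with the simple trend.
(B) O (period 2, group 16) vs Ba (period 6, group 2): the stated order agrees with the simple trend.
(C) Si (period 3, group 14) vs Rb (period 5, group 1): the stated order agrees with the simple trend.
(D) Si (period 3, group 14) vs C (period 2, group 14): the stated order contradicts the simple trend.
The exception is (D): Si's larger, more diffuse 3p orbitals accept an added electron slightly more readily than C's compact 2p.

(D)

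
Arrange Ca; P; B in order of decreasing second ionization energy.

B > P > Ca

IE_2 is the cost of taking one more electron from the +1 cation: Ca⁺ still has 1 valence electron; P⁺ still has 4 valence electrons; B⁺ still has 2 valence electrons.
All are still removing valence electrons, so compare the +1 ions as you would atoms: IE_2 generally rises across a period (higher Z_eff) and falls down a group (larger shell), subject to the usual subshell exceptions.
Valence configurations: Ca⁺ [Ar]4s¹, P⁺ [Ne]3s²3p², B⁺ [He]2s².
Approximate IE_2 values (kJ/mol): Ca 1145, P 1907, B 2427.
Hence IE_2: Ca < P < B.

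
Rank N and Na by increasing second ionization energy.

N < Na

The second ionization energy removes an electron from the +1 ion. For each element: N⁺ still has 4 valence electrons; Na⁺ is the bare [Ne] core.
Breaking into a closed-shell core is much more expensive than removing a leftover valence electron — Na has the largest IE_2 here.
The numbers (kJ/mol): N 2856, Na 4562.
So the second ionization energies run N < Na.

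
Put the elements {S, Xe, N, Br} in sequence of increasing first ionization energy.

S < Br < Xe < N

N is in period 2, group 15; S is in period 3, group 16; Br is in period 4, group 17; Xe is in period 5, group 18.
Across a period the outer electron is held more tightly (higher IE₁); down a group it sits in a higher shell, more shielded, and comes off more easily.
A diagonal step moves right (one effect) and down (the opposite effect) at once.
Br > S: the two effects oppose for this pair; the across-period effect wins (1140 vs 1000 kJ/mol).
Xe > Br: period and group pull opposite ways; the across-period shift dominates (1170 vs 1140 kJ/mol).
N > Xe: period and group pull opposite ways; the down-group shift dominates (1402 vs 1170 kJ/mol).
Tabulated first ionization energy (kJ/mol): N 1402, S 1000, Br 1140, Xe 1170.
So from lowest to highest: S < Br < Xe < N.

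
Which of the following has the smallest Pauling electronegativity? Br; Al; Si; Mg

Mg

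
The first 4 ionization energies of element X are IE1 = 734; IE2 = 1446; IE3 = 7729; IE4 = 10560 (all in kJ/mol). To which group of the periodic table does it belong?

Look for the largest jump between consecutive ionization energies: IE3/IE2 ≈ 5.3, far larger than any earlier ratio.
That jump marks the point where a core electron is being removed. So the atom has 2 valence electrons.
A main-group element with 2 valence electrons is in group 2.

Group 2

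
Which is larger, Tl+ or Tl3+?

Tl+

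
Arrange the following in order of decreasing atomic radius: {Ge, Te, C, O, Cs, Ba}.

Cs > Ba > Te > Ge > C > O

C is in period 2, group 14; O is in period 2, group 16; Ge is in period 4, group 14; Te is in period 5, group 16; Cs is in period 6, group 1; Ba is in period 6, group 2.
Atomic radius shrinks across a period as nuclear charge pulls the same shell inward, and grows down a group as new shells are added.
Neither a single period nor a single group — weigh both effects.
C > O: C lies to the left of O in period 2, so the across-period effect alone puts C larger.
Ge > C: they share group 14; the group trend gives Ge the larger value.
Te > Ge: the two effects oppose for this pair; the down-group effect wins (136 vs 121 pm).
Ba > Te: both effects reinforce here, so Ba is clearly the larger of the two.
Cs > Ba: both are in period 6; the period trend gives Cs the larger value.
Approximate values (pm): C 75, O 63, Ge 121, Te 136, Cs 232, Ba 196.
So from largest to smallest: Cs > Ba > Te > Ge > C > O.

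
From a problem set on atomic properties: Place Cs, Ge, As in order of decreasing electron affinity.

Ge, As, Cs

Adding an electron releases more energy for atoms nearer the top right (short of the noble gases).
These span different periods and groups, so the two trends combine.
As > Cs: relative to Cs, both the across-period and down-group shifts push As's electron affinity up.
Ge > As: this pair runs against the simple trend — see the exception note.
Note the exception: Ge has a higher electron affinity than As, contrary to the simple trend — adding an electron to As's half-filled 4p³ is unfavourable, so Ge (4p²) has the more exothermic EA.
Tabulated electron affinity (kJ/mol): Ge 119, As 78, Cs 46.
So from highest to lowest: Ge > As > Cs.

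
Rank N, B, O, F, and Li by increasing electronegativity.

Li < B < N < O < F

Atoms toward the upper right of the periodic table pull bonding electrons most strongly.
All lie in period 2, so electronegativity increases left to right.
So from lowest to highest: Li < B < N < O < F.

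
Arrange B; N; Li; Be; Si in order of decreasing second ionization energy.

Li, N, B, Be, Si

After 1 electron has been removed, what remains? B⁺ still has 2 valence electrons; N⁺ still has 4 valence electrons; Li⁺ is the bare [He] core; Be⁺ still has 1 valence electron; Si⁺ still has 3 valence electrons.
Breaking into a closed-shell core is much more expensive than removing a leftover valence electron — Li has the largest IE_2 here.
Valence configurations: B⁺ [He]2s², N⁺ [He]2s²2p², Be⁺ [He]2s¹, Si⁺ [Ne]3s²3p¹.
Tabulated IE_2 (kJ/mol): B 2427, N 2856, Li 7298, Be 1757, Si 1577.
So the second ionization energies run Si < Be < B < N < Li.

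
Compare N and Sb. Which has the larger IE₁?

N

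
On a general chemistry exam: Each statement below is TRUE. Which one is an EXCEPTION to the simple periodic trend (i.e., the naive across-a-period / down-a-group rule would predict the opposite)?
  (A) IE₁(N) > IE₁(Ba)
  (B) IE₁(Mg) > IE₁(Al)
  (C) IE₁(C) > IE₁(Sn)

(B)

The general trend: IE₁ increases across a period and decreases down a group.
(A) N (period 2, group 15) vs Ba (period 6, group 2): the stated order agrees with the simple trend.
(B) Mg (period 3, group 2) vs Al (period 3, group 13): the stated order contradicts the simple trend.
(C) C (period 2, group 14) vs Sn (period 5, group 14): the stated order agrees with the simple trend.
The exception is (B): Al's single 3p electron is easier to remove than one from Mg's filled 3s².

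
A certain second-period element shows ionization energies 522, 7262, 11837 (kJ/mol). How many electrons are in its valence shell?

1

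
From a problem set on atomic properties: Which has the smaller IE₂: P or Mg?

IE_2 is the cost of taking one more electron from the +1 cation: P⁺ still has 4 valence electrons; Mg⁺ still has 1 valence electron.
All are still removing valence electrons, so compare the +1 ions as you would atoms: IE_2 generally rises across a period (higher Z_eff) and falls down a group (larger shell), subject to the usual subshell exceptions.
Valence configurations: P⁺ [Ne]3s²3p², Mg⁺ [Ne]3s¹.
The numbers (kJ/mol): P 1907, Mg 1451.
Putting it together, IE_2: Mg < P.

Mg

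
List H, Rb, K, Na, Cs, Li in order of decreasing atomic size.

Cs, Rb, K, Na, Li, H

H is in period 1, group 1; Li is in period 2, group 1; Na is in period 3, group 1; K is in period 4, group 1; Rb is in period 5, group 1; Cs is in period 6, group 1.
Atomic radius shrinks across a period as nuclear charge pulls the same shell inward, and grows down a group as new shells are added.
All are in group 1, so atomic radius increases down the group.
So from largest to smallest: Cs > Rb > K > Na > Li > H.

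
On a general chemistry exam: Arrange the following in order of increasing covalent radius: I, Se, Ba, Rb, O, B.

B is in period 2, group 13; O is in period 2, group 16; Se is in period 4, group 16; Rb is in period 5, group 1; I is in period 5, group 17; Ba is in period 6, group 2.
Atomic radius shrinks across a period as nuclear charge pulls the same shell inward, and grows down a group as new shells are added.
Here both period and group differ, so the two effects have to be weighed against each other.
B > O: B lies to the left of O in period 2, so the across-period effect alone puts B larger.
Se > B: period and group pull opposite ways; the down-group shift dominates (116 vs 85 pm).
I > Se: the two effects oppose for this pair; the down-group effect wins (133 vs 116 pm).
Ba > I: both effects reinforce here, so Ba is clearly the larger of the two.
Rb > Ba: the two effects oppose for this pair; the across-period effect wins (210 vs 196 pm).
Tabulated atomic radius (pm): B 85, O 63, Se 116, Rb 210, I 133, Ba 196.
So from smallest to largest: O < B < Se < I < Ba < Rb.

O, B, Se, I, Ba, Rb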